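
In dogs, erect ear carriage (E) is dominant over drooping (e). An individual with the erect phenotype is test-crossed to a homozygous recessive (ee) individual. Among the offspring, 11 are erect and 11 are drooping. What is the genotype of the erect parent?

Test cross: ? × ee
Offspring: 11 erect, 11 drooping — approximately 1:1.
A 1:1 ratio in a test cross indicates the unknown parent is heterozygous (Ee).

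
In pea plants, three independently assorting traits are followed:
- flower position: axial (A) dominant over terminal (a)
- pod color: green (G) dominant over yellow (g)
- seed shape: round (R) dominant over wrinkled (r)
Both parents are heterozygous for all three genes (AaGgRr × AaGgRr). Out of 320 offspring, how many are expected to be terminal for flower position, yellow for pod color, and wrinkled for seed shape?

Trihybrid cross: AaGgRr × AaGgRr
Each trait segregates independently with a 3:1 phenotypic ratio, so each gene contributes 3/4 (dominant) or 1/4 (recessive).
Target: terminal (flower position), yellow (pod color), wrinkled (seed shape)
Probability = product of independent per-trait probabilities
= 1/4 × 1/4 × 1/4 = 1/64
Expected count = 1/64 × 320 = 5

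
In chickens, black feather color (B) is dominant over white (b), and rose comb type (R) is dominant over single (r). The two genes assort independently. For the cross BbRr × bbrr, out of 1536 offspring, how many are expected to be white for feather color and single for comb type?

Dihybrid cross BbRr × bbrr — consider each gene separately:
feather color: Bb × bb → 2 Bb, 2 bb → 2 B_ : 2 bb (out of 4)
comb type: Rr × rr → 2 Rr, 2 rr → 2 R_ : 2 rr (out of 4)
Looking for: white (bb) and single (rr)
P(white) = 2/4, P(single) = 2/4
P(both) = 2/4 × 2/4 = 4/16 = 1/4
Expected count = 1/4 × 1536 = 384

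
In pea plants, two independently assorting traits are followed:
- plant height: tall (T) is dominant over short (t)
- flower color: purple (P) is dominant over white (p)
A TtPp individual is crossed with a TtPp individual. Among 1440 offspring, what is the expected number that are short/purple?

Dihybrid cross TtPp × TtPp — consider each gene separately:
plant height: Tt × Tt → 1 TT, 2 Tt, 1 tt → 3 T_ : 1 tt (out of 4)
flower color: Pp × Pp → 1 PP, 2 Pp, 1 pp → 3 P_ : 1 pp (out of 4)
Combine (counts out of 4 × 4 = 16): tall/purple (T_P_) = 3×3 = 9; tall/white (T_pp) = 3×1 = 3; short/purple (ttP_) = 1×3 = 3; short/white (ttpp) = 1×1 = 1
Phenotype counts (out of 16): 9 tall/purple, 3 tall/white, 3 short/purple, 1 short/white
short/purple: 3 out of 16 → fraction 3/16
Expected count = 3/16 × 1440 = 270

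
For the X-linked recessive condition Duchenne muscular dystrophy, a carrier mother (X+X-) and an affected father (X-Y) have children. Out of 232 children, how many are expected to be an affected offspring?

Cross: X+X- × X-Y
Offspring: 1 X+X-, 1 X+Y, 1 X-X-, 1 X-Y
Probability of an affected offspring: 2/4 = 1/2
Expected count = 1/2 × 232 = 116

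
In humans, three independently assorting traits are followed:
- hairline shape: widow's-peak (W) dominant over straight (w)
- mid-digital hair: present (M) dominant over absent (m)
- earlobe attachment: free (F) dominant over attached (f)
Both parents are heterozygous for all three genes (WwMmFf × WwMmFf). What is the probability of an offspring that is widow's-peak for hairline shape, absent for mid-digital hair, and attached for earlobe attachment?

Trihybrid cross: WwMmFf × WwMmFf
Each trait segregates independently with a 3:1 phenotypic ratio, so each gene contributes 3/4 (dominant) or 1/4 (recessive).
Target: widow's-peak (hairline shape), absent (mid-digital hair), attached (earlobe attachment)
Probability = product of independent per-trait probabilities
= 3/4 × 1/4 × 1/4 = 3/64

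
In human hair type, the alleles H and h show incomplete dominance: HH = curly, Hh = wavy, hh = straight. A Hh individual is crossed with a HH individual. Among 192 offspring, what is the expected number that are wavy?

Punnett square for Hh × HH:
Offspring genotypes: 2 HH, 2 Hh
Phenotype counts: 2 curly, 2 wavy
wavy: 2 out of 4 → fraction 1/2
Expected count = 1/2 × 192 = 96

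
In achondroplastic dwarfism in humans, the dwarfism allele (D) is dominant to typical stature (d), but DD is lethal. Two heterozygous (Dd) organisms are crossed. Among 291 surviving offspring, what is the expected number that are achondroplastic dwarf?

Cross: Dd × Dd
Punnett square offspring (before lethality): 1 DD, 2 Dd, 1 dd
The DD genotype is lethal (embryos die); surviving offspring: 2 Dd, 1 dd
achondroplastic dwarf: 2 out of 3 → fraction 2/3
Expected count = 2/3 × 291 = 194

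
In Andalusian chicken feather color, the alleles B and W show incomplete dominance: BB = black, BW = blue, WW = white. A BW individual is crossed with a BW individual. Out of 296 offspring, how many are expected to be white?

Punnett square for BW × BW:
Offspring genotypes: 1 BB, 2 BW, 1 WW
Phenotype counts: 1 black, 2 blue, 1 white
white: 1 out of 4 → fraction 1/4
Expected count = 1/4 × 296 = 74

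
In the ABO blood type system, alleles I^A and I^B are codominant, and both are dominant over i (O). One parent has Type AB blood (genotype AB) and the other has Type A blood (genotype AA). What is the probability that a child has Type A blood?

Cross: AB × AA
Possible offspring genotypes: 2 AA, 2 AB
Blood type counts: 2 Type A, 2 Type AB
Probability of Type A: 2/4 = 1/2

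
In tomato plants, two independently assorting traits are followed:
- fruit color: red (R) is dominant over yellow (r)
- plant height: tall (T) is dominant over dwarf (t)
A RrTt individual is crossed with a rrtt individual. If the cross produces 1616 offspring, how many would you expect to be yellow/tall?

Dihybrid cross RrTt × rrtt — consider each gene separately:
fruit color: Rr × rr → 2 Rr, 2 rr → 2 R_ : 2 rr (out of 4)
plant height: Tt × tt → 2 Tt, 2 tt → 2 T_ : 2 tt (out of 4)
Combine (counts out of 4 × 4 = 16): red/tall (R_T_) = 2×2 = 4; red/dwarf (R_tt) = 2×2 = 4; yellow/tall (rrT_) = 2×2 = 4; yellow/dwarf (rrtt) = 2×2 = 4
Phenotype counts (out of 16): 4 red/tall, 4 red/dwarf, 4 yellow/tall, 4 yellow/dwarf
yellow/tall: 4 out of 16 → fraction 1/4
Expected count = 1/4 × 1616 = 404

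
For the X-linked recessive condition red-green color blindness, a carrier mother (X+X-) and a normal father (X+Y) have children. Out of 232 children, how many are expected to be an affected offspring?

Cross: X+X- × X+Y
Offspring: 1 X+X+, 1 X+Y, 1 X+X-, 1 X-Y
Probability of an affected offspring: 1/4
Expected count = 1/4 × 232 = 58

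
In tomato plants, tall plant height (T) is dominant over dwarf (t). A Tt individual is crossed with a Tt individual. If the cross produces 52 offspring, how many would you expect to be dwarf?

Punnett square for Tt × Tt:
Offspring genotypes: 1 TT, 2 Tt, 1 tt
tall: 3, dwarf: 1
dwarf: 1 out of 4 → fraction 1/4
Expected count = 1/4 × 52 = 13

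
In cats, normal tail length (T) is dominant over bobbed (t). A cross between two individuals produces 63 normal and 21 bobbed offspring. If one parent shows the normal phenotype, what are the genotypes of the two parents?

Observed offspring: 63 normal, 21 bobbed
The observed ratio simplifies to 3:1. Bobbed (tt) offspring appear, so each parent must contribute one t allele. The parent stated to show normal carries T, so it is Tt. The other parent is then either Tt or tt: Tt × tt would give a 1:1 split, whereas Tt × Tt gives 3:1 — matching the data. So both parents are heterozygous (Tt × Tt).
Parent genotypes: Tt × Tt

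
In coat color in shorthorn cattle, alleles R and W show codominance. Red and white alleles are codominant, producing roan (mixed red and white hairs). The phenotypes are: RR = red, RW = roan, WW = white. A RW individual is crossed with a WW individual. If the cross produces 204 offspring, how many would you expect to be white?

Punnett square for RW × WW:
Offspring genotypes: 2 RW, 2 WW
Phenotype counts: 2 roan, 2 white
white: 2 out of 4 → fraction 1/2
Expected count = 1/2 × 204 = 102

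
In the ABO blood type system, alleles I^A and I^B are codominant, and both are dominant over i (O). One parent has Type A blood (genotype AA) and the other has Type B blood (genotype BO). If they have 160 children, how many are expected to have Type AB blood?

Cross: AA × BO
Possible offspring genotypes: 2 AB, 2 AO
Blood type counts: 2 Type AB, 2 Type A
Probability of Type AB: 2/4 = 1/2
Expected count = 1/2 × 160 = 80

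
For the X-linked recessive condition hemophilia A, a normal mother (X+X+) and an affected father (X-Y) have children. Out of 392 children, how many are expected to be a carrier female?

Cross: X+X+ × X-Y
Offspring: 2 X+X-, 2 X+Y
Probability of a carrier female: 2/4 = 1/2
Expected count = 1/2 × 392 = 196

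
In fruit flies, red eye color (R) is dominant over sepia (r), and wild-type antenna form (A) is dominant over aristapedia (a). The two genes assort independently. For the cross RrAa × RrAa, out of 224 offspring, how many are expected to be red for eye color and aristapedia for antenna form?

Dihybrid cross RrAa × RrAa — consider each gene separately:
eye color: Rr × Rr → 1 RR, 2 Rr, 1 rr → 3 R_ : 1 rr (out of 4)
antenna form: Aa × Aa → 1 AA, 2 Aa, 1 aa → 3 A_ : 1 aa (out of 4)
Looking for: red (R_) and aristapedia (aa)
P(red) = 3/4, P(aristapedia) = 1/4
P(both) = 3/4 × 1/4 = 3/16
Expected count = 3/16 × 224 = 42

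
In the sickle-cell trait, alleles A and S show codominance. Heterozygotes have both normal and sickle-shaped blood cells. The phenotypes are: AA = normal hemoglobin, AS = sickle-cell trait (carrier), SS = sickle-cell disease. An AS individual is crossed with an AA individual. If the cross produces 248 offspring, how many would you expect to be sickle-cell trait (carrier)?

Punnett square for AS × AA:
Offspring genotypes: 2 AA, 2 AS
Phenotype counts: 2 normal hemoglobin, 2 sickle-cell trait (carrier)
sickle-cell trait (carrier): 2 out of 4 → fraction 1/2
Expected count = 1/2 × 248 = 124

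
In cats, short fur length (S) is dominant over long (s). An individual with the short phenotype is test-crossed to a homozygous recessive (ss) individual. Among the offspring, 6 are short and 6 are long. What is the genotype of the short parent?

Test cross: ? × ss
Offspring: 6 short, 6 long — approximately 1:1.
A 1:1 ratio in a test cross indicates the unknown parent is heterozygous (Ss).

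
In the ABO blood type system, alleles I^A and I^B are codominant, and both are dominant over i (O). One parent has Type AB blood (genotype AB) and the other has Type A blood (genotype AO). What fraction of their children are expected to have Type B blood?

Cross: AB × AO
Possible offspring genotypes: 1 AA, 1 AO, 1 AB, 1 BO
Blood type counts: 2 Type A, 1 Type AB, 1 Type B
Probability of Type B: 1/4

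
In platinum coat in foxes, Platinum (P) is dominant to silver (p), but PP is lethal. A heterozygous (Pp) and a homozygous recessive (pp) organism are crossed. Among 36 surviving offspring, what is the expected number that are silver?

Cross: Pp × pp
Punnett square offspring (before lethality): 2 Pp, 2 pp
No PP offspring are produced in this cross.
silver: 2 out of 4 → fraction 1/2
Expected count = 1/2 × 36 = 18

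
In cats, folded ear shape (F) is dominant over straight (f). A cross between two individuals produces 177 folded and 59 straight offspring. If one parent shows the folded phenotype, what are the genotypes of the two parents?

Observed offspring: 177 folded, 59 straight
The observed ratio simplifies to 3:1. Straight (ff) offspring appear, so each parent must contribute one f allele. The parent stated to show folded carries F, so it is Ff. The other parent is then either Ff or ff: Ff × ff would give a 1:1 split, whereas Ff × Ff gives 3:1 — matching the data. So both parents are heterozygous (Ff × Ff).
Parent genotypes: Ff × Ff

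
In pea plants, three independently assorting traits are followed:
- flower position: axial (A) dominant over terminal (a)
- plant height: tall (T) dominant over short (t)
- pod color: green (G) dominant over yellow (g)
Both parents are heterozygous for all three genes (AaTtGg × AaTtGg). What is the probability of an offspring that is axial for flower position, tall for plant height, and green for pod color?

Trihybrid cross: AaTtGg × AaTtGg
Each trait segregates independently with a 3:1 phenotypic ratio, so each gene contributes 3/4 (dominant) or 1/4 (recessive).
Target: axial (flower position), tall (plant height), green (pod color)
Probability = product of independent per-trait probabilities
= 3/4 × 3/4 × 3/4 = 27/64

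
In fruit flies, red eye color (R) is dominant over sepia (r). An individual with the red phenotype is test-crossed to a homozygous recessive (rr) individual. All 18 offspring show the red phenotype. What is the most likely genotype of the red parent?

Test cross: ? × rr
All offspring are red.
If the unknown parent were heterozygous (Rr), about half of 18 offspring would be sepia; none are. The unknown parent is most likely homozygous dominant (RR).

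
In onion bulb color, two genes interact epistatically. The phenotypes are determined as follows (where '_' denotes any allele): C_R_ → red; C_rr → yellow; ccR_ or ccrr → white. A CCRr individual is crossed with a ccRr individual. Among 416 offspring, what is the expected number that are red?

Cross: CCRr × ccRr — consider each gene separately:
C gene: CC × cc → 4 Cc → 4 C_ (out of 4)
R gene: Rr × Rr → 1 RR, 2 Rr, 1 rr → 3 R_ : 1 rr (out of 4)
Genotype classes (out of 4 × 4 = 16): C_R_ = 4×3 = 12; C_rr = 4×1 = 4
Apply the phenotype rules: C_R_ (12) → red; C_rr (4) → yellow
Phenotype counts (out of 16): 12 red, 4 yellow
red: 12 out of 16 → fraction 3/4
Expected count = 3/4 × 416 = 312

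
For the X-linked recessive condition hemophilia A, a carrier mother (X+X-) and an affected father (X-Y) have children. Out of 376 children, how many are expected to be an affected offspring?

Cross: X+X- × X-Y
Offspring: 1 X+X-, 1 X+Y, 1 X-X-, 1 X-Y
Probability of an affected offspring: 2/4 = 1/2
Expected count = 1/2 × 376 = 188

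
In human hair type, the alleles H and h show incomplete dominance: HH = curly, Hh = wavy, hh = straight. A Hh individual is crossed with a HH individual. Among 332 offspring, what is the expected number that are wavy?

Punnett square for Hh × HH:
Offspring genotypes: 2 HH, 2 Hh
Phenotype counts: 2 curly, 2 wavy
wavy: 2 out of 4 → fraction 1/2
Expected count = 1/2 × 332 = 166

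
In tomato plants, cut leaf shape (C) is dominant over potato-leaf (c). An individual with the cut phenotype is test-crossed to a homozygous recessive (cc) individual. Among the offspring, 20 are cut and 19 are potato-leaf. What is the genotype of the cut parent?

Test cross: ? × cc
Offspring: 20 cut, 19 potato-leaf — approximately 1:1.
A 1:1 ratio in a test cross indicates the unknown parent is heterozygous (Cc).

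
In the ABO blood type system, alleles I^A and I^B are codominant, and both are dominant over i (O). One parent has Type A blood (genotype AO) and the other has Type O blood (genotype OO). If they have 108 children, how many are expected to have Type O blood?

Cross: AO × OO
Possible offspring genotypes: 2 AO, 2 OO
Blood type counts: 2 Type A, 2 Type O
Probability of Type O: 2/4 = 1/2
Expected count = 1/2 × 108 = 54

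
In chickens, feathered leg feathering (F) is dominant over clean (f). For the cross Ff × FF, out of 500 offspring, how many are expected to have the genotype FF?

Punnett square for Ff × FF:
Offspring genotypes: 2 FF, 2 Ff
Total offspring: 4
Count with target: 2
Probability: 2/4 = 1/2
Expected count = 1/2 × 500 = 250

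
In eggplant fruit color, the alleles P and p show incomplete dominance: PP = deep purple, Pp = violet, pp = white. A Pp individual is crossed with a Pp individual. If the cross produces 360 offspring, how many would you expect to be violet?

Punnett square for Pp × Pp:
Offspring genotypes: 1 PP, 2 Pp, 1 pp
Phenotype counts: 1 deep purple, 2 violet, 1 white
violet: 2 out of 4 → fraction 1/2
Expected count = 1/2 × 360 = 180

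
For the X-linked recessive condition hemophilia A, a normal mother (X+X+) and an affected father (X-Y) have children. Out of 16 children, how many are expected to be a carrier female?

Cross: X+X+ × X-Y
Offspring: 2 X+X-, 2 X+Y
Probability of a carrier female: 2/4 = 1/2
Expected count = 1/2 × 16 = 8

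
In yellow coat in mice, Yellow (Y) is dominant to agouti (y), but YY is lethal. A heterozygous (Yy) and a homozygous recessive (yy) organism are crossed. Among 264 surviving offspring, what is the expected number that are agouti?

Cross: Yy × yy
Punnett square offspring (before lethality): 2 Yy, 2 yy
No YY offspring are produced in this cross.
agouti: 2 out of 4 → fraction 1/2
Expected count = 1/2 × 264 = 132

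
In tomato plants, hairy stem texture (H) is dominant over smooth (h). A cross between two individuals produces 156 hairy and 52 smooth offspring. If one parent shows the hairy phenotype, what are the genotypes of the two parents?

Observed offspring: 156 hairy, 52 smooth
The observed ratio simplifies to 3:1. Smooth (hh) offspring appear, so each parent must contribute one h allele. The parent stated to show hairy carries H, so it is Hh. The other parent is then either Hh or hh: Hh × hh would give a 1:1 split, whereas Hh × Hh gives 3:1 — matching the data. So both parents are heterozygous (Hh × Hh).
Parent genotypes: Hh × Hh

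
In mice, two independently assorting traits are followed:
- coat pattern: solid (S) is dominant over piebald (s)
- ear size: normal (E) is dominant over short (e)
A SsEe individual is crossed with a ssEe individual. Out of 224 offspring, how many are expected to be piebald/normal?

Dihybrid cross SsEe × ssEe — consider each gene separately:
coat pattern: Ss × ss → 2 Ss, 2 ss → 2 S_ : 2 ss (out of 4)
ear size: Ee × Ee → 1 EE, 2 Ee, 1 ee → 3 E_ : 1 ee (out of 4)
Combine (counts out of 4 × 4 = 16): solid/normal (S_E_) = 2×3 = 6; solid/short (S_ee) = 2×1 = 2; piebald/normal (ssE_) = 2×3 = 6; piebald/short (ssee) = 2×1 = 2
Phenotype counts (out of 16): 6 solid/normal, 2 solid/short, 6 piebald/normal, 2 piebald/short
piebald/normal: 6 out of 16 → fraction 3/8
Expected count = 3/8 × 224 = 84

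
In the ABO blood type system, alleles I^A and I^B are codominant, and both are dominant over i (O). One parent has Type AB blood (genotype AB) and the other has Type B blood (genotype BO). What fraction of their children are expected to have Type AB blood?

Cross: AB × BO
Possible offspring genotypes: 1 AB, 1 AO, 1 BB, 1 BO
Blood type counts: 1 Type AB, 1 Type A, 2 Type B
Probability of Type AB: 1/4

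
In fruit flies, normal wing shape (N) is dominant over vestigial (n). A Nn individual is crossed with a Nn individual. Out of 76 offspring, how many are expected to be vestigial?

Punnett square for Nn × Nn:
Offspring genotypes: 1 NN, 2 Nn, 1 nn
normal: 3, vestigial: 1
vestigial: 1 out of 4 → fraction 1/4
Expected count = 1/4 × 76 = 19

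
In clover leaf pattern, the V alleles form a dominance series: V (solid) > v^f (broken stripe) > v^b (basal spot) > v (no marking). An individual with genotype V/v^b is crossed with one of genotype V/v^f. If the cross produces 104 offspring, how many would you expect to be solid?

Cross: V/v^b × V/v^f
Allele dominance: V > v^f > v^b > v
Offspring genotypes: 1 V/V, 1 V/v^f, 1 V/v^b, 1 v^f/v^b
Phenotype counts: 3 solid, 1 broken stripe
solid: 3 out of 4 → fraction 3/4
Expected count = 3/4 × 104 = 78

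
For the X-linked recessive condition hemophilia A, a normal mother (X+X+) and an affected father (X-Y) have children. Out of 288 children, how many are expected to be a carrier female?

Cross: X+X+ × X-Y
Offspring: 2 X+X-, 2 X+Y
Probability of a carrier female: 2/4 = 1/2
Expected count = 1/2 × 288 = 144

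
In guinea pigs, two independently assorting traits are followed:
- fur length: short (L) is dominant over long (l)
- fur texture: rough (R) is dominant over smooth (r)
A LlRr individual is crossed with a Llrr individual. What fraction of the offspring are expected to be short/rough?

Dihybrid cross LlRr × Llrr — consider each gene separately:
fur length: Ll × Ll → 1 LL, 2 Ll, 1 ll → 3 L_ : 1 ll (out of 4)
fur texture: Rr × rr → 2 Rr, 2 rr → 2 R_ : 2 rr (out of 4)
Combine (counts out of 4 × 4 = 16): short/rough (L_R_) = 3×2 = 6; short/smooth (L_rr) = 3×2 = 6; long/rough (llR_) = 1×2 = 2; long/smooth (llrr) = 1×2 = 2
Phenotype counts (out of 16): 6 short/rough, 6 short/smooth, 2 long/rough, 2 long/smooth
short/rough: 6 out of 16
Probability: 6/16 = 3/8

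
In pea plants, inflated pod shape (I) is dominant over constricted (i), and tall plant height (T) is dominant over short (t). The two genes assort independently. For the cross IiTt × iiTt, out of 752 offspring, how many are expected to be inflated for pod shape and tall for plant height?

Dihybrid cross IiTt × iiTt — consider each gene separately:
pod shape: Ii × ii → 2 Ii, 2 ii → 2 I_ : 2 ii (out of 4)
plant height: Tt × Tt → 1 TT, 2 Tt, 1 tt → 3 T_ : 1 tt (out of 4)
Looking for: inflated (I_) and tall (T_)
P(inflated) = 2/4, P(tall) = 3/4
P(both) = 2/4 × 3/4 = 6/16 = 3/8
Expected count = 3/8 × 752 = 282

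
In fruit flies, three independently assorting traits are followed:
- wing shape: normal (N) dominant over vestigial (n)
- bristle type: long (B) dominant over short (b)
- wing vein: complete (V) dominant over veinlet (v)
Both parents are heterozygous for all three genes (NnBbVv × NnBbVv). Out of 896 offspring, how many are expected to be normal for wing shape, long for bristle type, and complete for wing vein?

Trihybrid cross: NnBbVv × NnBbVv
Each trait segregates independently with a 3:1 phenotypic ratio, so each gene contributes 3/4 (dominant) or 1/4 (recessive).
Target: normal (wing shape), long (bristle type), complete (wing vein)
Probability = product of independent per-trait probabilities
= 3/4 × 3/4 × 3/4 = 27/64
Expected count = 27/64 × 896 = 378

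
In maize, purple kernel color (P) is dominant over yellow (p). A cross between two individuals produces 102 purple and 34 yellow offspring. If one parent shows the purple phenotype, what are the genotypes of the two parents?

Observed offspring: 102 purple, 34 yellow
The observed ratio simplifies to 3:1. Yellow (pp) offspring appear, so each parent must contribute one p allele. The parent stated to show purple carries P, so it is Pp. The other parent is then either Pp or pp: Pp × pp would give a 1:1 split, whereas Pp × Pp gives 3:1 — matching the data. So both parents are heterozygous (Pp × Pp).
Parent genotypes: Pp × Pp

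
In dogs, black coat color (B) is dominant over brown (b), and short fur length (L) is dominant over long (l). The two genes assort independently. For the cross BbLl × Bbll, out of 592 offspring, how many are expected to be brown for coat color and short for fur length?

Dihybrid cross BbLl × Bbll — consider each gene separately:
coat color: Bb × Bb → 1 BB, 2 Bb, 1 bb → 3 B_ : 1 bb (out of 4)
fur length: Ll × ll → 2 Ll, 2 ll → 2 L_ : 2 ll (out of 4)
Looking for: brown (bb) and short (L_)
P(brown) = 1/4, P(short) = 2/4
P(both) = 1/4 × 2/4 = 2/16 = 1/8
Expected count = 1/8 × 592 = 74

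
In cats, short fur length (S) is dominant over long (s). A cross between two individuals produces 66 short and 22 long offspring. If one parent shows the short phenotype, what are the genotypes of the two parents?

Observed offspring: 66 short, 22 long
The observed ratio simplifies to 3:1. Long (ss) offspring appear, so each parent must contribute one s allele. The parent stated to show short carries S, so it is Ss. The other parent is then either Ss or ss: Ss × ss would give a 1:1 split, whereas Ss × Ss gives 3:1 — matching the data. So both parents are heterozygous (Ss × Ss).
Parent genotypes: Ss × Ss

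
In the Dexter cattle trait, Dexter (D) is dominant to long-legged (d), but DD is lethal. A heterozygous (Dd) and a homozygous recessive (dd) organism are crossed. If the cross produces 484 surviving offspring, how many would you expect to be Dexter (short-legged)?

Cross: Dd × dd
Punnett square offspring (before lethality): 2 Dd, 2 dd
No DD offspring are produced in this cross.
Dexter (short-legged): 2 out of 4 → fraction 1/2
Expected count = 1/2 × 484 = 242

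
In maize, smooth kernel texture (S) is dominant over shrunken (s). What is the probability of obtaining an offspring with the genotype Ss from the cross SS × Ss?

Punnett square for SS × Ss:
Offspring genotypes: 2 SS, 2 Ss
Total offspring: 4
Count with target: 2
Probability: 2/4 = 1/2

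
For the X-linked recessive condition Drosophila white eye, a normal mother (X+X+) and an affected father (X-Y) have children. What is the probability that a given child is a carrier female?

Cross: X+X+ × X-Y
Offspring: 2 X+X-, 2 X+Y
Probability of a carrier female: 2/4 = 1/2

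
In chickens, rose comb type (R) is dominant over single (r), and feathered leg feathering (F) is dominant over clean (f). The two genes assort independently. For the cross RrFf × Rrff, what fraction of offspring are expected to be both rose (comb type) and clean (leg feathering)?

Dihybrid cross RrFf × Rrff — consider each gene separately:
comb type: Rr × Rr → 1 RR, 2 Rr, 1 rr → 3 R_ : 1 rr (out of 4)
leg feathering: Ff × ff → 2 Ff, 2 ff → 2 F_ : 2 ff (out of 4)
Looking for: rose (R_) and clean (ff)
P(rose) = 3/4, P(clean) = 2/4
P(both) = 3/4 × 2/4 = 6/16 = 3/8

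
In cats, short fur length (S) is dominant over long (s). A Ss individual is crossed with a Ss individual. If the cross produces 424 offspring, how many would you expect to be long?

Punnett square for Ss × Ss:
Offspring genotypes: 1 SS, 2 Ss, 1 ss
short: 3, long: 1
long: 1 out of 4 → fraction 1/4
Expected count = 1/4 × 424 = 106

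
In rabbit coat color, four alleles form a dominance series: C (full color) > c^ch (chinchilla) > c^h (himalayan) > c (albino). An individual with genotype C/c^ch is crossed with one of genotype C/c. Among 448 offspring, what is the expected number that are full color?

Cross: C/c^ch × C/c
Allele dominance: C > c^ch > c^h > c
Offspring genotypes: 1 C/C, 1 C/c, 1 C/c^ch, 1 c^ch/c
Phenotype counts: 3 full color, 1 chinchilla
full color: 3 out of 4 → fraction 3/4
Expected count = 3/4 × 448 = 336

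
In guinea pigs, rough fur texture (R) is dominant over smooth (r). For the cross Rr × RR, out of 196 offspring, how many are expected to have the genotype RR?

Punnett square for Rr × RR:
Offspring genotypes: 2 RR, 2 Rr
Total offspring: 4
Count with target: 2
Probability: 2/4 = 1/2
Expected count = 1/2 × 196 = 98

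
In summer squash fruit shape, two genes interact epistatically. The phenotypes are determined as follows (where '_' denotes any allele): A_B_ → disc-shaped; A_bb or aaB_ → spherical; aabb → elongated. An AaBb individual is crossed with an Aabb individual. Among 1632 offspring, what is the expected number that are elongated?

Cross: AaBb × Aabb — consider each gene separately:
A gene: Aa × Aa → 1 AA, 2 Aa, 1 aa → 3 A_ : 1 aa (out of 4)
B gene: Bb × bb → 2 Bb, 2 bb → 2 B_ : 2 bb (out of 4)
Genotype classes (out of 4 × 4 = 16): A_B_ = 3×2 = 6; A_bb = 3×2 = 6; aaB_ = 1×2 = 2; aabb = 1×2 = 2
Apply the phenotype rules: A_B_ (6) → disc-shaped; A_bb (6) + aaB_ (2) → spherical; aabb (2) → elongated
Phenotype counts (out of 16): 6 disc-shaped, 8 spherical, 2 elongated
elongated: 2 out of 16 → fraction 1/8
Expected count = 1/8 × 1632 = 204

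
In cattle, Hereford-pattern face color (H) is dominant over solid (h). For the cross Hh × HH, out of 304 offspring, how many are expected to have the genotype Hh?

Punnett square for Hh × HH:
Offspring genotypes: 2 HH, 2 Hh
Total offspring: 4
Count with target: 2
Probability: 2/4 = 1/2
Expected count = 1/2 × 304 = 152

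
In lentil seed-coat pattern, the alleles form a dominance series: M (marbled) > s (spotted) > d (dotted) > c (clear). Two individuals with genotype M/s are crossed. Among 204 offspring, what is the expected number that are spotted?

Cross: M/s × M/s
Allele dominance: M > s > d > c
Offspring genotypes: 1 M/M, 2 M/s, 1 s/s
Phenotype counts: 3 marbled, 1 spotted
spotted: 1 out of 4 → fraction 1/4
Expected count = 1/4 × 204 = 51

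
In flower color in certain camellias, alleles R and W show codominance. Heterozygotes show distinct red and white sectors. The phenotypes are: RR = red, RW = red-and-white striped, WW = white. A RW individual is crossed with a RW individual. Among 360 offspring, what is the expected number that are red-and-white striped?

Punnett square for RW × RW:
Offspring genotypes: 1 RR, 2 RW, 1 WW
Phenotype counts: 1 red, 2 red-and-white striped, 1 white
red-and-white striped: 2 out of 4 → fraction 1/2
Expected count = 1/2 × 360 = 180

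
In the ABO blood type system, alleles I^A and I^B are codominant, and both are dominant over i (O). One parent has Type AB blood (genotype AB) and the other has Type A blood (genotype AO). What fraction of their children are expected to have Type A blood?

Cross: AB × AO
Possible offspring genotypes: 1 AA, 1 AO, 1 AB, 1 BO
Blood type counts: 2 Type A, 1 Type AB, 1 Type B
Probability of Type A: 2/4 = 1/2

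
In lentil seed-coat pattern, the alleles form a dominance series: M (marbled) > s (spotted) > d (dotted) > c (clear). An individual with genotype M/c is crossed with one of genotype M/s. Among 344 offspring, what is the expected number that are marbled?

Cross: M/c × M/s
Allele dominance: M > s > d > c
Offspring genotypes: 1 M/M, 1 M/s, 1 M/c, 1 s/c
Phenotype counts: 3 marbled, 1 spotted
marbled: 3 out of 4 → fraction 3/4
Expected count = 3/4 × 344 = 258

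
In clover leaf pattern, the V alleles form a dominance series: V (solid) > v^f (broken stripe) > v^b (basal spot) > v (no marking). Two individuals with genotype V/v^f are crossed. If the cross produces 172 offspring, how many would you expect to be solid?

Cross: V/v^f × V/v^f
Allele dominance: V > v^f > v^b > v
Offspring genotypes: 1 V/V, 2 V/v^f, 1 v^f/v^f
Phenotype counts: 3 solid, 1 broken stripe
solid: 3 out of 4 → fraction 3/4
Expected count = 3/4 × 172 = 129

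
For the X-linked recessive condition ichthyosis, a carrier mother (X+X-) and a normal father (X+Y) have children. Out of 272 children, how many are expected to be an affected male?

Cross: X+X- × X+Y
Offspring: 1 X+X+, 1 X+Y, 1 X+X-, 1 X-Y
Probability of an affected male: 1/4
Expected count = 1/4 × 272 = 68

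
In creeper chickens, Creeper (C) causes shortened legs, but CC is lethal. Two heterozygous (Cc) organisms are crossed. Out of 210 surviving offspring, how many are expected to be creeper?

Cross: Cc × Cc
Punnett square offspring (before lethality): 1 CC, 2 Cc, 1 cc
The CC genotype is lethal (embryos die); surviving offspring: 2 Cc, 1 cc
creeper: 2 out of 3 → fraction 2/3
Expected count = 2/3 × 210 = 140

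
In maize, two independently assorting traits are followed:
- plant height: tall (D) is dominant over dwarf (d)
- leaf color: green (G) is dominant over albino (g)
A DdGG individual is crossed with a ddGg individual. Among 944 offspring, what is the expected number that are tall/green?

Dihybrid cross DdGG × ddGg — consider each gene separately:
plant height: Dd × dd → 2 Dd, 2 dd → 2 D_ : 2 dd (out of 4)
leaf color: GG × Gg → 2 GG, 2 Gg → 4 G_ (out of 4)
Combine (counts out of 4 × 4 = 16): tall/green (D_G_) = 2×4 = 8; dwarf/green (ddG_) = 2×4 = 8
Phenotype counts (out of 16): 8 tall/green, 8 dwarf/green
tall/green: 8 out of 16 → fraction 1/2
Expected count = 1/2 × 944 = 472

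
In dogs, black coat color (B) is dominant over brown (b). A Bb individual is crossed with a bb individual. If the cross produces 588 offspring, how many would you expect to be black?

Punnett square for Bb × bb:
Offspring genotypes: 2 Bb, 2 bb
black: 2, brown: 2
black: 2 out of 4 → fraction 1/2
Expected count = 1/2 × 588 = 294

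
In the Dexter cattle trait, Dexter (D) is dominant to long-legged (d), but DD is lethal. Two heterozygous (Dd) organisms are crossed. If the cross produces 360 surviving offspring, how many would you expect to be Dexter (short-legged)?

Cross: Dd × Dd
Punnett square offspring (before lethality): 1 DD, 2 Dd, 1 dd
The DD genotype is lethal (embryos die); surviving offspring: 2 Dd, 1 dd
Dexter (short-legged): 2 out of 3 → fraction 2/3
Expected count = 2/3 × 360 = 240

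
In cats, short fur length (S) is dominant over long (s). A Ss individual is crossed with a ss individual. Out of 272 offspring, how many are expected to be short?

Punnett square for Ss × ss:
Offspring genotypes: 2 Ss, 2 ss
short: 2, long: 2
short: 2 out of 4 → fraction 1/2
Expected count = 1/2 × 272 = 136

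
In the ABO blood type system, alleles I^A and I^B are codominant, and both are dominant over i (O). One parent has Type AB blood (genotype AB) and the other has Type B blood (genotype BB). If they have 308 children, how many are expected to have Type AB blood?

Cross: AB × BB
Possible offspring genotypes: 2 AB, 2 BB
Blood type counts: 2 Type AB, 2 Type B
Probability of Type AB: 2/4 = 1/2
Expected count = 1/2 × 308 = 154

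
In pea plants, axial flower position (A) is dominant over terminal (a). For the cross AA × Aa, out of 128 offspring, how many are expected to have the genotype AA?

Punnett square for AA × Aa:
Offspring genotypes: 2 AA, 2 Aa
Total offspring: 4
Count with target: 2
Probability: 2/4 = 1/2
Expected count = 1/2 × 128 = 64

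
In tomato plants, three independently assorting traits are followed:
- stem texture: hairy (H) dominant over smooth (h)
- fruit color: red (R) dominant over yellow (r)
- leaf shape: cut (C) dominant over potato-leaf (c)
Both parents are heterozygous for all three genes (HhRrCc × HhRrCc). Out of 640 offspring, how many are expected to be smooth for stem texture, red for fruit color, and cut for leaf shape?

Trihybrid cross: HhRrCc × HhRrCc
Each trait segregates independently with a 3:1 phenotypic ratio, so each gene contributes 3/4 (dominant) or 1/4 (recessive).
Target: smooth (stem texture), red (fruit color), cut (leaf shape)
Probability = product of independent per-trait probabilities
= 1/4 × 3/4 × 3/4 = 9/64
Expected count = 9/64 × 640 = 90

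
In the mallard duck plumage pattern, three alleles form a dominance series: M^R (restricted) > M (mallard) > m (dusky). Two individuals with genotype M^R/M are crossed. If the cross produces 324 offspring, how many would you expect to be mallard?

Cross: M^R/M × M^R/M
Allele dominance: M^R > M > m
Offspring genotypes: 1 M^R/M^R, 2 M^R/M, 1 M/M
Phenotype counts: 3 restricted, 1 mallard
mallard: 1 out of 4 → fraction 1/4
Expected count = 1/4 × 324 = 81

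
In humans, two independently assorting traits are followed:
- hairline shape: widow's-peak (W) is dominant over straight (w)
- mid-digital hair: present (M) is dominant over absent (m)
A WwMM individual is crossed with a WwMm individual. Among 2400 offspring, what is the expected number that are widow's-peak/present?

Dihybrid cross WwMM × WwMm — consider each gene separately:
hairline shape: Ww × Ww → 1 WW, 2 Ww, 1 ww → 3 W_ : 1 ww (out of 4)
mid-digital hair: MM × Mm → 2 MM, 2 Mm → 4 M_ (out of 4)
Combine (counts out of 4 × 4 = 16): widow's-peak/present (W_M_) = 3×4 = 12; straight/present (wwM_) = 1×4 = 4
Phenotype counts (out of 16): 12 widow's-peak/present, 4 straight/present
widow's-peak/present: 12 out of 16 → fraction 3/4
Expected count = 3/4 × 2400 = 1800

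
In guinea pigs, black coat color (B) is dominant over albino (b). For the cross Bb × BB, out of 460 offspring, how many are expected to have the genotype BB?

Punnett square for Bb × BB:
Offspring genotypes: 2 BB, 2 Bb
Total offspring: 4
Count with target: 2
Probability: 2/4 = 1/2
Expected count = 1/2 × 460 = 230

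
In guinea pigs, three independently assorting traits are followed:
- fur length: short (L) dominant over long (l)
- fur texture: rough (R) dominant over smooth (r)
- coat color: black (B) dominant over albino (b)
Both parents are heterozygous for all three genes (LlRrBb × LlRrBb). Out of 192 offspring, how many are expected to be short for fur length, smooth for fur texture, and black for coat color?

Trihybrid cross: LlRrBb × LlRrBb
Each trait segregates independently with a 3:1 phenotypic ratio, so each gene contributes 3/4 (dominant) or 1/4 (recessive).
Target: short (fur length), smooth (fur texture), black (coat color)
Probability = product of independent per-trait probabilities
= 3/4 × 1/4 × 3/4 = 9/64
Expected count = 9/64 × 192 = 27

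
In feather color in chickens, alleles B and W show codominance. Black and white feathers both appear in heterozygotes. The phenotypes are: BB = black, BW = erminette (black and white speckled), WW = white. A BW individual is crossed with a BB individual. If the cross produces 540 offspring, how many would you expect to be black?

Punnett square for BW × BB:
Offspring genotypes: 2 BB, 2 BW
Phenotype counts: 2 black, 2 erminette (black and white speckled)
black: 2 out of 4 → fraction 1/2
Expected count = 1/2 × 540 = 270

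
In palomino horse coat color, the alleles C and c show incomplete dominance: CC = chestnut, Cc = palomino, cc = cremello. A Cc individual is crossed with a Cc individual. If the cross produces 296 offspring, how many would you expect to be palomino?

Punnett square for Cc × Cc:
Offspring genotypes: 1 CC, 2 Cc, 1 cc
Phenotype counts: 1 chestnut, 2 palomino, 1 cremello
palomino: 2 out of 4 → fraction 1/2
Expected count = 1/2 × 296 = 148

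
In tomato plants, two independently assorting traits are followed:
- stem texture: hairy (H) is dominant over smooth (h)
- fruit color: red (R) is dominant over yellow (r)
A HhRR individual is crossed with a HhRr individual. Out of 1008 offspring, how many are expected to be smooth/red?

Dihybrid cross HhRR × HhRr — consider each gene separately:
stem texture: Hh × Hh → 1 HH, 2 Hh, 1 hh → 3 H_ : 1 hh (out of 4)
fruit color: RR × Rr → 2 RR, 2 Rr → 4 R_ (out of 4)
Combine (counts out of 4 × 4 = 16): hairy/red (H_R_) = 3×4 = 12; smooth/red (hhR_) = 1×4 = 4
Phenotype counts (out of 16): 12 hairy/red, 4 smooth/red
smooth/red: 4 out of 16 → fraction 1/4
Expected count = 1/4 × 1008 = 252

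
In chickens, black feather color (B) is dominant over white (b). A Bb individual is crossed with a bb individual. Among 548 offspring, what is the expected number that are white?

Punnett square for Bb × bb:
Offspring genotypes: 2 Bb, 2 bb
black: 2, white: 2
white: 2 out of 4 → fraction 1/2
Expected count = 1/2 × 548 = 274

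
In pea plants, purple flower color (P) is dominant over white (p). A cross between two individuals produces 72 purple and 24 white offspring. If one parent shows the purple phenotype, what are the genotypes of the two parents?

Observed offspring: 72 purple, 24 white
The observed ratio simplifies to 3:1. White (pp) offspring appear, so each parent must contribute one p allele. The parent stated to show purple carries P, so it is Pp. The other parent is then either Pp or pp: Pp × pp would give a 1:1 split, whereas Pp × Pp gives 3:1 — matching the data. So both parents are heterozygous (Pp × Pp).
Parent genotypes: Pp × Pp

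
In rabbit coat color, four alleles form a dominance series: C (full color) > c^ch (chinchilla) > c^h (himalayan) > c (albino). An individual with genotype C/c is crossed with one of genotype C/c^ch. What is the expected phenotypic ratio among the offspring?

Cross: C/c × C/c^ch
Allele dominance: C > c^ch > c^h > c
Offspring genotypes: 1 C/C, 1 C/c^ch, 1 C/c, 1 c^ch/c
Phenotype counts: 3 full color, 1 chinchilla
Ratio: 3 full color : 1 chinchilla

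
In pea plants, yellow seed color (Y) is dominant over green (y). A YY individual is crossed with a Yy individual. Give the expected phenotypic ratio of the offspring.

Punnett square for YY × Yy:
Offspring genotypes: 2 YY, 2 Yy
yellow: 4, green: 0
Ratio: all yellow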